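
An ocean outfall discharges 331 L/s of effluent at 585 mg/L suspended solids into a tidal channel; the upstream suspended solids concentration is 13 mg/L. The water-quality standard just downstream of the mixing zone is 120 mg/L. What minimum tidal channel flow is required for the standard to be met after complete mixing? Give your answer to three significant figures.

1440 L/s

Set C_mix = 120: (Q·13.00 + 331.0·585.0) / (Q + 331.0) = 120
→ Q = 331.0·(585.0 − 120)/(120 − 13.00) = 1438 L/s.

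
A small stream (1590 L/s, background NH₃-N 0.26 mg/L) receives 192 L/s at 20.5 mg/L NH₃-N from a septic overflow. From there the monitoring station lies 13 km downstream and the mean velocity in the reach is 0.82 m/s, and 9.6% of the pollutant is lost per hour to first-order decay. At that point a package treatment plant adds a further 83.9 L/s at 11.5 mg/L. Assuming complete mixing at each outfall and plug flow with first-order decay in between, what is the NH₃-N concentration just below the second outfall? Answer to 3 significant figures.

Mass balance: C = (1590·0.2600 + 192.0·20.50) / 1782 = 4349/1782 = 2.441 mg/L; combined flow 1782 L/s.
Travel time t = 13·1000 / 0.82 = 15850 s = 4.404 h.
9.6%/h lost → k = −ln(1 − 0.096) = 0.1009 h⁻¹.
Decay over the reach: 2.441·exp(−kt) = 2.441·0.6412 = 1.565 mg/L.
Second outfall: C = (1782·1.565 + 83.90·11.50)/1866 = 2.012 mg/L.

2.01 mg/L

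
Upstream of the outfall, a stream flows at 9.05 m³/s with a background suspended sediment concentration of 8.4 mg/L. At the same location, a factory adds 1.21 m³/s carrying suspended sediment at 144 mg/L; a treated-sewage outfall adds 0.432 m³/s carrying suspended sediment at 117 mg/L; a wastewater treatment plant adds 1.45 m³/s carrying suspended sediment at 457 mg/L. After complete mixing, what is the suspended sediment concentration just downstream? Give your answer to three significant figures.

79.3 mg/L

After mixing, C = (9.050·8.400 + 1.210·144.0 + 0.4320·117.0 + 1.450·457.0) / 12.14 = 963.5/12.14 = 79.35 mg/L.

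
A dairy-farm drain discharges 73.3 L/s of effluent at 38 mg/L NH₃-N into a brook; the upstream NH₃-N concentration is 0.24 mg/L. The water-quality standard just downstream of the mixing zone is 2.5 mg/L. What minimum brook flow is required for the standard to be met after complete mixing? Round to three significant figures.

1150 L/s

Set C_mix = 2.5: (Q·0.2400 + 73.30·38.00) / (Q + 73.30) = 2.5
→ Q = 73.30·(38.00 − 2.5)/(2.5 − 0.2400) = 1151 L/s.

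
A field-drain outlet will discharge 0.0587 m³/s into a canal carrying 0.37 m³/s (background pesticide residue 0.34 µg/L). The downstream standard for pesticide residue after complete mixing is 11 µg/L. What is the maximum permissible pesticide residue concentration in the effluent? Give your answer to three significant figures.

At the limit, (Qr·Cr + Qe·Cₑ)/(Qr + Qe) = 11:
Cₑ = (0.4287·11 − 0.3700·0.3400) / 0.05870 = 78.19 µg/L.

78.2 µg/L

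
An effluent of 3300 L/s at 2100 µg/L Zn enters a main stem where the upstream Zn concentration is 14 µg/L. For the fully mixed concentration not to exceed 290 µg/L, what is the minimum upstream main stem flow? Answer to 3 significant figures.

21600 L/s

Set C_mix = 290: (Q·14.00 + 3300·2100) / (Q + 3300) = 290
→ Q = 3300·(2100 − 290)/(290 − 14.00) = 21640 L/s.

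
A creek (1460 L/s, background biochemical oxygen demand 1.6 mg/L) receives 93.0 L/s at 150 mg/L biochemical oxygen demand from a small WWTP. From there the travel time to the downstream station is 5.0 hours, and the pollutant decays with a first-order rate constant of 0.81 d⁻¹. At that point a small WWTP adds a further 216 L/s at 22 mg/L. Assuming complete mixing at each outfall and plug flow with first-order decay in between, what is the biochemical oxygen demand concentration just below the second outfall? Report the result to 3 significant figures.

Flow-weighted average: C = (1460·1.600 + 93.00·150.0) / 1553 = 16290/1553 = 10.49 mg/L; combined flow 1553 L/s.
Decay over the reach: 10.49·exp(−kt) = 10.49·0.8447 = 8.858 mg/L.
At the second outfall, C = (1553·8.858 + 216.0·22.00) / (1553 + 216.0) = 10.46 mg/L.

10.5 mg/L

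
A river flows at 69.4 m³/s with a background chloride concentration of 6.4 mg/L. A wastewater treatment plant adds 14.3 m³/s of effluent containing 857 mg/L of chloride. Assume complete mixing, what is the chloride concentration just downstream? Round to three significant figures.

152 mg/L

After mixing, C = (69.40·6.400 + 14.30·857.0) / 83.70 = 12700/83.70 = 151.7 mg/L.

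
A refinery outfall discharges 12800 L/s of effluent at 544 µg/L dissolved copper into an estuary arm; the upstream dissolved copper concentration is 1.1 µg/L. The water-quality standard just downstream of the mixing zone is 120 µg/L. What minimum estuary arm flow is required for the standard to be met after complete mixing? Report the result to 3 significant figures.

Set C_mix = 120: (Q·1.100 + 12800·544.0) / (Q + 12800) = 120
→ Q = 12800·(544.0 − 120)/(120 − 1.100) = 45650 L/s.

45600 L/s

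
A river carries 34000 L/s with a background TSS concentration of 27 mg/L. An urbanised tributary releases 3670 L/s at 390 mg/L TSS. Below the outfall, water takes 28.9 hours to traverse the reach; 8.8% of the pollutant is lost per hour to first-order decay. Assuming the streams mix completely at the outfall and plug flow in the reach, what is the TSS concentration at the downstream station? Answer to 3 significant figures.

4.35 mg/L

Mixed concentration C = ΣQC/ΣQ = (34000·27.00 + 3670·390.0) / 37670 = 2349000/37670 = 62.37 mg/L.
8.8%/h lost → k = −ln(1 − 0.088) = 0.09212 h⁻¹.
First-order decay: C = 62.37·exp(−k·t) = 62.37·0.06980 = 4.353 mg/L.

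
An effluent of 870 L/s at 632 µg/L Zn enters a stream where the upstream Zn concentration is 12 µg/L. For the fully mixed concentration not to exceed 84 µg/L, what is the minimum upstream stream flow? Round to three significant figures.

Set C_mix = 84: (Q·12.00 + 870.0·632.0) / (Q + 870.0) = 84
→ Q = 870.0·(632.0 − 84)/(84 − 12.00) = 6622 L/s.

6620 L/s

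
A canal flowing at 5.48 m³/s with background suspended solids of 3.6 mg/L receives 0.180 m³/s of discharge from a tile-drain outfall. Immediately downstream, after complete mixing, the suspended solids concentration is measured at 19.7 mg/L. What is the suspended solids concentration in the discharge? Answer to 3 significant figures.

Mass balance: 5.480·3.600 + 0.1800·Cₑ = 5.660·19.70
→ Cₑ = (5.660·19.70 − 5.480·3.600) / 0.1800 = 509.9 mg/L.

510 mg/L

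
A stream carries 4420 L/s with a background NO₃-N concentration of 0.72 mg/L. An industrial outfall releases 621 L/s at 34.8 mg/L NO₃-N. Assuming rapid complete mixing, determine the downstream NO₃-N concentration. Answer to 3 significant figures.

Flow-weighted average: C = (4420·0.7200 + 621.0·34.80) / 5041 = 24790/5041 = 4.918 mg/L.

4.92 mg/L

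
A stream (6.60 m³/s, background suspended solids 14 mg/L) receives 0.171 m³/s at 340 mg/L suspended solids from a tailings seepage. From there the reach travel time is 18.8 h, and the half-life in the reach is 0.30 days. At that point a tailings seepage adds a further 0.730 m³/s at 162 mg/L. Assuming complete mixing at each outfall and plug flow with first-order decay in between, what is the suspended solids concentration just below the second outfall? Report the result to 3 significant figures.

19.1 mg/L

Conservation of mass: C = (6.600·14.00 + 0.1710·340.0) / 6.771 = 150.5/6.771 = 22.23 mg/L; combined flow 6.771 m³/s.
Half-life 0.30 d → k = ln 2 / 0.30 = 2.310 d⁻¹.
After decay, C = 22.23 × e^(−kt) = 22.23 × 0.1637 = 3.639 mg/L.
Second outfall: C = (6.771·3.639 + 0.7300·162.0)/7.501 = 19.05 mg/L.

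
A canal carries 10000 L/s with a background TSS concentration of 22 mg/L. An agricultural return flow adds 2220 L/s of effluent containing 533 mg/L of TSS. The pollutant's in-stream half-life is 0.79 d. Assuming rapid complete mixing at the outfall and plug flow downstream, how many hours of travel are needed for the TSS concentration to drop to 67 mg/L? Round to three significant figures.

Conservation of mass: C = (10000·22.00 + 2220·533.0) / 12220 = 1403000/12220 = 114.8 mg/L.
Half-life 0.79 d → k = ln 2 / 0.79 = 0.8774 d⁻¹.
114.8·exp(−k·t) = 67 → t = ln(114.8/67)/k = 53060 s = 14.74 h.

14.7 h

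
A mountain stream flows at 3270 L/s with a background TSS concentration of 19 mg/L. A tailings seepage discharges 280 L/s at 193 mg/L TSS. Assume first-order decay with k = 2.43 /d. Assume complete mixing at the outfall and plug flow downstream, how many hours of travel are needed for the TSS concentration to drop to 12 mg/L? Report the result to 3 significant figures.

9.91 h

Mass balance: C = (3270·19.00 + 280.0·193.0) / 3550 = 116200/3550 = 32.72 mg/L.
32.72·exp(−k·t) = 12 → t = ln(32.72/12)/k = 35670 s = 9.908 h.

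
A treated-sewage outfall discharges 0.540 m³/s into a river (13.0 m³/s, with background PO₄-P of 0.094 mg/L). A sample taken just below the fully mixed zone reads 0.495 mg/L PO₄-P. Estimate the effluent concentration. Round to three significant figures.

Mass balance: 13.00·0.09400 + 0.5400·Cₑ = 13.54·0.4950
→ Cₑ = (13.54·0.4950 − 13.00·0.09400) / 0.5400 = 10.15 mg/L.

10.1 mg/L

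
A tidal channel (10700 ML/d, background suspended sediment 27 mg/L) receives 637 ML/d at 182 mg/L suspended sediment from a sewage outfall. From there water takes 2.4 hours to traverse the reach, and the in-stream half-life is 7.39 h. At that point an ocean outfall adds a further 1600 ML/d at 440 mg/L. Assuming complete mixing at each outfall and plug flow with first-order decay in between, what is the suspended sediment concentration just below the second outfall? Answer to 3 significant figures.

79.4 mg/L

After mixing, C = (10700·27.00 + 637.0·182.0) / 11340 = 404800/11340 = 35.71 mg/L; combined flow 11340 ML/d.
Half-life 7.39 h → k = ln 2 / 7.39 = 0.09380 h⁻¹ = 2.251 d⁻¹.
Decay over the reach: 35.71·exp(−kt) = 35.71·0.7984 = 28.51 mg/L.
Second outfall: C = (11340·28.51 + 1600·440.0)/12940 = 79.40 mg/L.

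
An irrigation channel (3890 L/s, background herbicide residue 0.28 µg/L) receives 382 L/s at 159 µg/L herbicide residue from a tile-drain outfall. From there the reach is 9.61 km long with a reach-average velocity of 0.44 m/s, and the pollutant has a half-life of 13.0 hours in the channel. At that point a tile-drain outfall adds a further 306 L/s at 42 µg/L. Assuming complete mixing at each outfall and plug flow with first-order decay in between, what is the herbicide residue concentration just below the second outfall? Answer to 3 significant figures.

Conservation of mass: C = (3890·0.2800 + 382.0·159.0) / 4272 = 61830/4272 = 14.47 µg/L; combined flow 4272 L/s.
Travel time t = 9.61·1000 / 0.44 = 21840 s = 6.067 h.
Half-life 13.0 h → k = ln 2 / 13.0 = 0.05332 h⁻¹ = 1.280 d⁻¹.
Applying C = C₀e^(−kt): 14.47 × 0.7236 = 10.47 µg/L.
Second outfall: C = (4272·10.47 + 306.0·42.00)/4578 = 12.58 µg/L.

12.6 µg/L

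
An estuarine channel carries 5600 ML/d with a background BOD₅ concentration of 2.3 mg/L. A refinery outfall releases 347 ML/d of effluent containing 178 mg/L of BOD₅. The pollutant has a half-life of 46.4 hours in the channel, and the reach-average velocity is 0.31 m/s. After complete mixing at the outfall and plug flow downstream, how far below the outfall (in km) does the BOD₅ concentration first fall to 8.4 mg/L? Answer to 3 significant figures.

Mass balance: C = (5600·2.300 + 347.0·178.0) / 5947 = 74650/5947 = 12.55 mg/L.
Half-life 46.4 h → k = ln 2 / 46.4 = 0.01494 h⁻¹ = 0.3585 d⁻¹.
Set 12.55·exp(−k·t) = 8.4 → t = ln(12.55/8.4)/k = 96790 s = 26.89 h.
Distance = v·t = 0.31·96790 = 30000 m = 30.00 km.

30.0 km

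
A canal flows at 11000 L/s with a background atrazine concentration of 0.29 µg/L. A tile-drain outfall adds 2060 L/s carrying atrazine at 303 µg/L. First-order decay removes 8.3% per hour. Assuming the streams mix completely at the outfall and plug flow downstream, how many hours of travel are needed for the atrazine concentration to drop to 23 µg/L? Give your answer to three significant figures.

8.50 h

Flow-weighted average: C = (11000·0.2900 + 2060·303.0) / 13060 = 627400/13060 = 48.04 µg/L.
8.3%/h lost → k = −ln(1 − 0.083) = 0.08665 h⁻¹.
48.04·exp(−k·t) = 23 → t = ln(48.04/23)/k = 30600 s = 8.500 h.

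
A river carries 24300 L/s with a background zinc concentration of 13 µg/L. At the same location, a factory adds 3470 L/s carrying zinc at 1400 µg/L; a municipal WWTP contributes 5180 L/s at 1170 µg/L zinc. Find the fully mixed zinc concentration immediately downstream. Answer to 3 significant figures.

341 µg/L

After mixing, C = (24300·13.00 + 3470·1400 + 5180·1170) / 32950 = 11230000/32950 = 341.0 µg/L.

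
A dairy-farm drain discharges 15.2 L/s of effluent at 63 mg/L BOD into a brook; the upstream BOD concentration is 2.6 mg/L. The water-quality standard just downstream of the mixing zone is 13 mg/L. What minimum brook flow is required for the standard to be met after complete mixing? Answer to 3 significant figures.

Set C_mix = 13: (Q·2.600 + 15.20·63.00) / (Q + 15.20) = 13
→ Q = 15.20·(63.00 − 13)/(13 − 2.600) = 73.08 L/s.

73.1 L/s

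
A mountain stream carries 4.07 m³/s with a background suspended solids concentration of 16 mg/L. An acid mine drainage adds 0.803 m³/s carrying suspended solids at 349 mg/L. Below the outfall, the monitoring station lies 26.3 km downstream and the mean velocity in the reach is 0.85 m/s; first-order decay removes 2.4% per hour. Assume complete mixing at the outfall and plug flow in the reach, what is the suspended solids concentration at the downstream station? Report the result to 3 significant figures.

Mixed concentration C = ΣQC/ΣQ = (4.070·16.00 + 0.8030·349.0) / 4.873 = 345.4/4.873 = 70.87 mg/L.
Travel time t = 26.3·1000 / 0.85 = 30940 s = 8.595 h.
2.4%/h lost → k = −ln(1 − 0.024) = 0.02429 h⁻¹.
Decay over the reach: 70.87·exp(−kt) = 70.87·0.8116 = 57.52 mg/L.

57.5 mg/L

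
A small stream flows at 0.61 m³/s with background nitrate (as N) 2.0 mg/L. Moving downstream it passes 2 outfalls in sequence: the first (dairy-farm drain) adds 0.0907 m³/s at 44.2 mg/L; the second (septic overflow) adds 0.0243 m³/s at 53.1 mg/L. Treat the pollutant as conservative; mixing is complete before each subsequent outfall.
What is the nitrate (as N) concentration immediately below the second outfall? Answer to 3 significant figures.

Below outfall 1: Q → 0.7007 m³/s, C = (0.6100·2.000 + 0.09070·44.20)/0.7007 = 7.462 mg/L.
Below outfall 2: Q → 0.7250 m³/s, C = (0.7007·7.462 + 0.02430·53.10)/0.7250 = 8.992 mg/L.

8.99 mg/L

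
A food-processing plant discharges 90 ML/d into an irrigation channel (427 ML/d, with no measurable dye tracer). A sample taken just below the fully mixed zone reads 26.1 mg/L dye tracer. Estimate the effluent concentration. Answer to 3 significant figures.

150 mg/L

Mass balance: 427.0·0 + 90.00·Cₑ = 517.0·26.10
→ Cₑ = (517.0·26.10 − 427.0·0) / 90.00 = 149.9 mg/L.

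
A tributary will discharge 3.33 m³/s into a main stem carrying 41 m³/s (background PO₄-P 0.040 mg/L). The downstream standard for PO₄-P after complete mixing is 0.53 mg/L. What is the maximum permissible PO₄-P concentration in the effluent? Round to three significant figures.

6.56 mg/L

At the limit, (Qr·Cr + Qe·Cₑ)/(Qr + Qe) = 0.53:
Cₑ = (44.33·0.53 − 41.00·0.04000) / 3.330 = 6.563 mg/L.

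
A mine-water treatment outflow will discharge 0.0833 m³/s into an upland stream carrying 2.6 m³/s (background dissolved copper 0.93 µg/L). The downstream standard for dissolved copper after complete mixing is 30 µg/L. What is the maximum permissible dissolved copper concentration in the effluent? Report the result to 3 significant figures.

At the limit, (Qr·Cr + Qe·Cₑ)/(Qr + Qe) = 30:
Cₑ = (2.683·30 − 2.600·0.9300) / 0.08330 = 937.3 µg/L.

937 µg/L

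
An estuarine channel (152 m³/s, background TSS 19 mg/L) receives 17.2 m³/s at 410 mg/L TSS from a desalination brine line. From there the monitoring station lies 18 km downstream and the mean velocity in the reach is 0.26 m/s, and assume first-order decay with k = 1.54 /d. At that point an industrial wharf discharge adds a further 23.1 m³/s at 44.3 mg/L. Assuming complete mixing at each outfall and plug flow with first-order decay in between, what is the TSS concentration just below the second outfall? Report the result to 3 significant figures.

20.4 mg/L

Conservation of mass: C = (152.0·19.00 + 17.20·410.0) / 169.2 = 9940/169.2 = 58.75 mg/L; combined flow 169.2 m³/s.
Travel time t = 18·1000 / 0.26 = 69230 s = 19.23 h.
Decay over the reach: 58.75·exp(−kt) = 58.75·0.2911 = 17.10 mg/L.
At the second outfall, C = (169.2·17.10 + 23.10·44.30) / (169.2 + 23.10) = 20.37 mg/L.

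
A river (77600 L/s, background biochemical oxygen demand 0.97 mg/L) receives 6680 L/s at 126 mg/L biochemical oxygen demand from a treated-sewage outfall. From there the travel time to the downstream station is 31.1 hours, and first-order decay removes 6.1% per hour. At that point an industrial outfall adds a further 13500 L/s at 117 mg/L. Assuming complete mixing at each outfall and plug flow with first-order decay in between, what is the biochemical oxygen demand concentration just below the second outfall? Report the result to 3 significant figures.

17.5 mg/L

After mixing, C = (77600·0.9700 + 6680·126.0) / 84280 = 917000/84280 = 10.88 mg/L; combined flow 84280 L/s.
6.1%/h lost → k = −ln(1 − 0.061) = 0.06294 h⁻¹.
After decay, C = 10.88 × e^(−kt) = 10.88 × 0.1412 = 1.536 mg/L.
Second outfall: C = (84280·1.536 + 13500·117.0)/97780 = 17.48 mg/L.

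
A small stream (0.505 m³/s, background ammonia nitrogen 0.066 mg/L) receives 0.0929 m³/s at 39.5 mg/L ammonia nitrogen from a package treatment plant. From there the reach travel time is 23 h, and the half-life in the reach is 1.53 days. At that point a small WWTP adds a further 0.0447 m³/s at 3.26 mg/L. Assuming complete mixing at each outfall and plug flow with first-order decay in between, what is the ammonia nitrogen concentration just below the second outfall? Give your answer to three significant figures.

3.96 mg/L

Flow-weighted average: C = (0.5050·0.06600 + 0.09290·39.50) / 0.5979 = 3.703/0.5979 = 6.193 mg/L; combined flow 0.5979 m³/s.
Half-life 1.53 d → k = ln 2 / 1.53 = 0.4530 d⁻¹.
Decay over the reach: 6.193·exp(−kt) = 6.193·0.6478 = 4.012 mg/L.
At the second outfall, C = (0.5979·4.012 + 0.04470·3.260) / (0.5979 + 0.04470) = 3.960 mg/L.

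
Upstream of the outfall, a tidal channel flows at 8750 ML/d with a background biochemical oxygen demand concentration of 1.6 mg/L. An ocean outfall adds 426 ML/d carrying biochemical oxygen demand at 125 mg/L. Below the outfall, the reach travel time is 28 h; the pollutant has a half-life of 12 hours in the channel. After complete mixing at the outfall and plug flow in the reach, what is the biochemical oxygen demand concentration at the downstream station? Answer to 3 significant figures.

1.45 mg/L

After mixing, C = (8750·1.600 + 426.0·125.0) / 9176 = 67250/9176 = 7.329 mg/L.
Half-life 12 h → k = ln 2 / 12 = 0.05776 h⁻¹ = 1.386 d⁻¹.
First-order decay: C = 7.329·exp(−k·t) = 7.329·0.1984 = 1.454 mg/L.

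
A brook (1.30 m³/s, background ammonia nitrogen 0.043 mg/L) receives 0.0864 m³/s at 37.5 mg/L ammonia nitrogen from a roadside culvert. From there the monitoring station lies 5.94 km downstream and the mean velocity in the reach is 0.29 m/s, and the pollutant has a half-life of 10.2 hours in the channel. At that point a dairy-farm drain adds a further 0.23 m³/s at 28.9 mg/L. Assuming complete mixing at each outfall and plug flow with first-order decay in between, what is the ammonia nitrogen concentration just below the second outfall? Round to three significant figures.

After mixing, C = (1.300·0.04300 + 0.08640·37.50) / 1.386 = 3.296/1.386 = 2.377 mg/L; combined flow 1.386 m³/s.
Travel time t = 5.94·1000 / 0.29 = 20480 s = 5.690 h.
Half-life 10.2 h → k = ln 2 / 10.2 = 0.06796 h⁻¹ = 1.631 d⁻¹.
First-order decay: C = 2.377·exp(−k·t) = 2.377·0.6793 = 1.615 mg/L.
Second outfall: C = (1.386·1.615 + 0.2300·28.90)/1.616 = 5.497 mg/L.

5.50 mg/L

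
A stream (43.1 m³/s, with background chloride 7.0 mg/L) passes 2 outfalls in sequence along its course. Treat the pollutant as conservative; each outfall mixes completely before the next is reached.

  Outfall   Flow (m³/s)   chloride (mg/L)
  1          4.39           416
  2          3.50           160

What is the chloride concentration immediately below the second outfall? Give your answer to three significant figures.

After outfall 1: Q = 43.10 + 4.390 = 47.49 m³/s; C = (43.10·7.000 + 4.390·416.0)/47.49 = 44.81 mg/L.
After outfall 2: Q = 47.49 + 3.500 = 50.99 m³/s; C = (47.49·44.81 + 3.500·160.0)/50.99 = 52.72 mg/L.

52.7 mg/L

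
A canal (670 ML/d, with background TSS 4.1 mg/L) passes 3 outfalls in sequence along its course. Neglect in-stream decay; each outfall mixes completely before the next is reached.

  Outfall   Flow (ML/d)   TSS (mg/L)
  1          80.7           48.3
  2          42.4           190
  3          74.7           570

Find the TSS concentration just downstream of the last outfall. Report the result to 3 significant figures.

66.0 mg/L

Below outfall 1: Q → 750.7 ML/d, C = (670.0·4.100 + 80.70·48.30)/750.7 = 8.851 mg/L.
Below outfall 2: Q → 793.1 ML/d, C = (750.7·8.851 + 42.40·190.0)/793.1 = 18.54 mg/L.
Below outfall 3: Q → 867.8 ML/d, C = (793.1·18.54 + 74.70·570.0)/867.8 = 66.01 mg/L.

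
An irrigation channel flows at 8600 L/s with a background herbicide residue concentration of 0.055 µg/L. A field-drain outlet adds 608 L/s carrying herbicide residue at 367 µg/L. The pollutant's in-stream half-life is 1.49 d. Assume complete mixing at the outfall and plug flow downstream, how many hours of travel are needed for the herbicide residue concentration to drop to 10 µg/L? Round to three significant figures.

Mixed concentration C = ΣQC/ΣQ = (8600·0.05500 + 608.0·367.0) / 9208 = 223600/9208 = 24.28 µg/L.
Half-life 1.49 d → k = ln 2 / 1.49 = 0.4652 d⁻¹.
24.28·exp(−k·t) = 10 → t = ln(24.28/10)/k = 164800 s = 45.77 h.

45.8 h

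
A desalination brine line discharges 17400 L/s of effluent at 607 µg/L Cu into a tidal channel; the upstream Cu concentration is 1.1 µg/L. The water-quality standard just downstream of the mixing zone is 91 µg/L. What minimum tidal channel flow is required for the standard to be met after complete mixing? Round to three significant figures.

Set C_mix = 91: (Q·1.100 + 17400·607.0) / (Q + 17400) = 91
→ Q = 17400·(607.0 − 91)/(91 − 1.100) = 99870 L/s.

99900 L/s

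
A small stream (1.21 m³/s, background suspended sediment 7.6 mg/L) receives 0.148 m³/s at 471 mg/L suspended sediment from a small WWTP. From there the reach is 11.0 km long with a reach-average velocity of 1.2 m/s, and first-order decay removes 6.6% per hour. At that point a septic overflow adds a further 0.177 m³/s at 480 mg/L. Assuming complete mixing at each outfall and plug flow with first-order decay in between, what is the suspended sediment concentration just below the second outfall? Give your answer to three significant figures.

98.5 mg/L

Mass balance: C = (1.210·7.600 + 0.1480·471.0) / 1.358 = 78.90/1.358 = 58.10 mg/L; combined flow 1.358 m³/s.
Travel time t = 11.0·1000 / 1.2 = 9167 s = 2.546 h.
6.6%/h lost → k = −ln(1 − 0.066) = 0.06828 h⁻¹.
First-order decay: C = 58.10·exp(−k·t) = 58.10·0.8404 = 48.83 mg/L.
At the second outfall, C = (1.358·48.83 + 0.1770·480.0) / (1.358 + 0.1770) = 98.55 mg/L.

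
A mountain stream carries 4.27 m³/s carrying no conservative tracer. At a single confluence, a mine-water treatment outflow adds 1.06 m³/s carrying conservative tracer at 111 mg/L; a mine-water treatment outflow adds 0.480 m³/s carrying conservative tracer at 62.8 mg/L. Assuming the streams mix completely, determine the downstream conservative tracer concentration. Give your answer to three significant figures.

Conservation of mass: C = (4.270·0 + 1.060·111.0 + 0.4800·62.80) / 5.810 = 147.8/5.810 = 25.44 mg/L.

25.4 mg/L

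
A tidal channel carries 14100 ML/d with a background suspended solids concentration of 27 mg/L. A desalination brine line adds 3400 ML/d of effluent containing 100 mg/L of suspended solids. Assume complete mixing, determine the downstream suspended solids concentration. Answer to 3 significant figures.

Conservation of mass: C = (14100·27.00 + 3400·100.0) / 17500 = 720700/17500 = 41.18 mg/L.

41.2 mg/L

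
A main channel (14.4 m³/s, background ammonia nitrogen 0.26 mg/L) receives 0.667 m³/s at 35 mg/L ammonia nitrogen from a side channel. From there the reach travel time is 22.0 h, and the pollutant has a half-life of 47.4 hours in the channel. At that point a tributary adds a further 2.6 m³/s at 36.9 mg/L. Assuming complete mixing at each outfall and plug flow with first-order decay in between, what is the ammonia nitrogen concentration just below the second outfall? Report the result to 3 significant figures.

Flow-weighted average: C = (14.40·0.2600 + 0.6670·35.00) / 15.07 = 27.09/15.07 = 1.798 mg/L; combined flow 15.07 m³/s.
Half-life 47.4 h → k = ln 2 / 47.4 = 0.01462 h⁻¹ = 0.3510 d⁻¹.
After decay, C = 1.798 × e^(−kt) = 1.798 × 0.7249 = 1.303 mg/L.
Second outfall: C = (15.07·1.303 + 2.600·36.90)/17.67 = 6.542 mg/L.

6.54 mg/L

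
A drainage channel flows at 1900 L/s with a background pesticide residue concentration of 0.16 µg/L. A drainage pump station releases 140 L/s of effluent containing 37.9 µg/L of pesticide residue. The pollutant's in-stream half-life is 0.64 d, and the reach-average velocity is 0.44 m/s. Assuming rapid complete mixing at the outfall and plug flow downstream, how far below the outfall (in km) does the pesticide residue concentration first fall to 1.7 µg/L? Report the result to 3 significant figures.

After mixing, C = (1900·0.1600 + 140.0·37.90) / 2040 = 5610/2040 = 2.750 µg/L.
Half-life 0.64 d → k = ln 2 / 0.64 = 1.083 d⁻¹.
Set 2.750·exp(−k·t) = 1.7 → t = ln(2.750/1.7)/k = 38370 s = 10.66 h.
Distance = v·t = 0.44·38370 = 16880 m = 16.88 km.

16.9 km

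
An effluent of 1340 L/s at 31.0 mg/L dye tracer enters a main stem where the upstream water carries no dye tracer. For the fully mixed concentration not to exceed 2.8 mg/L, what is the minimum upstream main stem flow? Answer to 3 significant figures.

13500 L/s

Set C_mix = 2.8: (Q·0 + 1340·31.00) / (Q + 1340) = 2.8
→ Q = 1340·(31.00 − 2.8)/(2.8 − 0) = 13500 L/s.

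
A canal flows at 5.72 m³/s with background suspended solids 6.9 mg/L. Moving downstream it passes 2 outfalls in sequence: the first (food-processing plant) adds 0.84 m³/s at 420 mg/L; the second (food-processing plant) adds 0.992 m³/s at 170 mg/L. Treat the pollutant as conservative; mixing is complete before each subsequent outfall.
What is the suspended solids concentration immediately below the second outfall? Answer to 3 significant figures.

74.3 mg/L

Outfall 1: combined Q = 6.560 m³/s; C = (5.720·6.900 + 0.8400·420.0)/6.560 = 59.80 mg/L.
Outfall 2: combined Q = 7.552 m³/s; C = (6.560·59.80 + 0.9920·170.0)/7.552 = 74.27 mg/L.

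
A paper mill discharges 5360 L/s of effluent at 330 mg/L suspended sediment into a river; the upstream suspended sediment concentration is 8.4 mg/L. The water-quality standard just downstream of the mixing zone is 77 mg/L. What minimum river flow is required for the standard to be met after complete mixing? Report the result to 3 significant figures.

Set C_mix = 77: (Q·8.400 + 5360·330.0) / (Q + 5360) = 77
→ Q = 5360·(330.0 − 77)/(77 − 8.400) = 19770 L/s.

19800 L/s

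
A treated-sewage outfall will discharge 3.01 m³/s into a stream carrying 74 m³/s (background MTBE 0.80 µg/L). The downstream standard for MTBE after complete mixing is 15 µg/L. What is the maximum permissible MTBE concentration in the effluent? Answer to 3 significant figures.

At the limit, (Qr·Cr + Qe·Cₑ)/(Qr + Qe) = 15:
Cₑ = (77.01·15 − 74.00·0.8000) / 3.010 = 364.1 µg/L.

364 µg/L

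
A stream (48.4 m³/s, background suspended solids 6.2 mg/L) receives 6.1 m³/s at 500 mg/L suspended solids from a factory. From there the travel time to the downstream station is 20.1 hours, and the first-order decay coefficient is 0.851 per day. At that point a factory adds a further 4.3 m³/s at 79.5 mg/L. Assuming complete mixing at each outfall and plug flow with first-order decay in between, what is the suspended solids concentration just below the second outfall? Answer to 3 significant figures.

33.7 mg/L

After mixing, C = (48.40·6.200 + 6.100·500.0) / 54.50 = 3350/54.50 = 61.47 mg/L; combined flow 54.50 m³/s.
Applying C = C₀e^(−kt): 61.47 × 0.4903 = 30.14 mg/L.
Second outfall: C = (54.50·30.14 + 4.300·79.50)/58.80 = 33.75 mg/L.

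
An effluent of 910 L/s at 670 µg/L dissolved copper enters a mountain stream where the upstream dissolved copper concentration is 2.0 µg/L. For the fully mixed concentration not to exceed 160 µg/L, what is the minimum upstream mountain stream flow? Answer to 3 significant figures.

2940 L/s

Set C_mix = 160: (Q·2.000 + 910.0·670.0) / (Q + 910.0) = 160
→ Q = 910.0·(670.0 − 160)/(160 − 2.000) = 2937 L/s.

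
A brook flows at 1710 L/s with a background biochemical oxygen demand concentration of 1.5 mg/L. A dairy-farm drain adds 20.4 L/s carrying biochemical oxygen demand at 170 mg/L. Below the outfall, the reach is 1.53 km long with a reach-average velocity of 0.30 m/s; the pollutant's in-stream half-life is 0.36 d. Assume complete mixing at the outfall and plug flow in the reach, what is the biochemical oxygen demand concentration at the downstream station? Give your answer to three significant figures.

3.11 mg/L

After mixing, C = (1710·1.500 + 20.40·170.0) / 1730 = 6033/1730 = 3.486 mg/L.
Travel time t = 1.53·1000 / 0.30 = 5100 s = 1.417 h.
Half-life 0.36 d → k = ln 2 / 0.36 = 1.925 d⁻¹.
First-order decay: C = 3.486·exp(−k·t) = 3.486·0.8926 = 3.112 mg/L.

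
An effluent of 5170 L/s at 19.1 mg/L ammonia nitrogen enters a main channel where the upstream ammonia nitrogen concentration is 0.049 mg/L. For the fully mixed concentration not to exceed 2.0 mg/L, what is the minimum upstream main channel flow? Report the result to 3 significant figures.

Set C_mix = 2.0: (Q·0.04900 + 5170·19.10) / (Q + 5170) = 2.0
→ Q = 5170·(19.10 − 2.0)/(2.0 − 0.04900) = 45310 L/s.

45300 L/s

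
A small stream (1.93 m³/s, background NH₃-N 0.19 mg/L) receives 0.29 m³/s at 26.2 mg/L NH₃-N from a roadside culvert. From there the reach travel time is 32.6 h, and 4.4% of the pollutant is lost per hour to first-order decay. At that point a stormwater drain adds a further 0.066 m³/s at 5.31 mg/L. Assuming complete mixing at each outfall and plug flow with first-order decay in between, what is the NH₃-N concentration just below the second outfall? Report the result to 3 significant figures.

Mixed concentration C = ΣQC/ΣQ = (1.930·0.1900 + 0.2900·26.20) / 2.220 = 7.965/2.220 = 3.588 mg/L; combined flow 2.220 m³/s.
4.4%/h lost → k = −ln(1 − 0.044) = 0.04500 h⁻¹.
Applying C = C₀e^(−kt): 3.588 × 0.2306 = 0.8275 mg/L.
Second outfall: C = (2.220·0.8275 + 0.06600·5.310)/2.286 = 0.9569 mg/L.

0.957 mg/L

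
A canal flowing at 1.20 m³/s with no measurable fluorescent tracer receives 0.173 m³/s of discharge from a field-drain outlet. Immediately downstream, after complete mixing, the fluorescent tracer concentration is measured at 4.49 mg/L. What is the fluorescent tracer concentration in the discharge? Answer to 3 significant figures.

35.6 mg/L

Mass balance: 1.200·0 + 0.1730·Cₑ = 1.373·4.490
→ Cₑ = (1.373·4.490 − 1.200·0) / 0.1730 = 35.63 mg/L.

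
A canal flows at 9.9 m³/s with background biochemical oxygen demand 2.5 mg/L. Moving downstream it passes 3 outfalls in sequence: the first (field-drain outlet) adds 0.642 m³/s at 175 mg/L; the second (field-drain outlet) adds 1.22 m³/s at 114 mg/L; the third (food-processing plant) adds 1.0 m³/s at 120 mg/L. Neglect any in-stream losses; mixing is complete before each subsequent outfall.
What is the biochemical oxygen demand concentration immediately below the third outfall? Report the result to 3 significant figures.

31.0 mg/L

Outfall 1: combined Q = 10.54 m³/s; C = (9.900·2.500 + 0.6420·175.0)/10.54 = 13.01 mg/L.
Outfall 2: combined Q = 11.76 m³/s; C = (10.54·13.01 + 1.220·114.0)/11.76 = 23.48 mg/L.
Outfall 3: combined Q = 12.76 m³/s; C = (11.76·23.48 + 1.000·120.0)/12.76 = 31.04 mg/L.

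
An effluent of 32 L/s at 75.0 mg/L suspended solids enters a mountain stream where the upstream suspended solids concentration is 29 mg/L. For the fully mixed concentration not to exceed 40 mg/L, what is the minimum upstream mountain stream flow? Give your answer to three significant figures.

Set C_mix = 40: (Q·29.00 + 32.00·75.00) / (Q + 32.00) = 40
→ Q = 32.00·(75.00 − 40)/(40 − 29.00) = 101.8 L/s.

102 L/s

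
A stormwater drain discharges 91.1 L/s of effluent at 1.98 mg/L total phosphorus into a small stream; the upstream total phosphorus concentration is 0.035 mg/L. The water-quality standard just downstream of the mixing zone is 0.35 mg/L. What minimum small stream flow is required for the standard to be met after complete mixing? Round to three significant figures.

471 L/s

Set C_mix = 0.35: (Q·0.03500 + 91.10·1.980) / (Q + 91.10) = 0.35
→ Q = 91.10·(1.980 − 0.35)/(0.35 − 0.03500) = 471.4 L/s.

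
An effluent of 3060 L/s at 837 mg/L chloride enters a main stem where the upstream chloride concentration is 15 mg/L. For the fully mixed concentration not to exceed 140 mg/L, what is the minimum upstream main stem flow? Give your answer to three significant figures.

17100 L/s

Set C_mix = 140: (Q·15.00 + 3060·837.0) / (Q + 3060) = 140
→ Q = 3060·(837.0 − 140)/(140 − 15.00) = 17060 L/s.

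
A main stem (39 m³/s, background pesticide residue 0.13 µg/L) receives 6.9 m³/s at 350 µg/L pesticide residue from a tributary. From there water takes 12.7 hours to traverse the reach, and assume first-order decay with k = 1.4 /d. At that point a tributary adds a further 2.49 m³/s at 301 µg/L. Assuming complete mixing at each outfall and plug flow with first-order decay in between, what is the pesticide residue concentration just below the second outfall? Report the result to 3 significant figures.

39.3 µg/L

Flow-weighted average: C = (39.00·0.1300 + 6.900·350.0) / 45.90 = 2420/45.90 = 52.72 µg/L; combined flow 45.90 m³/s.
First-order decay: C = 52.72·exp(−k·t) = 52.72·0.4767 = 25.13 µg/L.
Second outfall: C = (45.90·25.13 + 2.490·301.0)/48.39 = 39.33 µg/L.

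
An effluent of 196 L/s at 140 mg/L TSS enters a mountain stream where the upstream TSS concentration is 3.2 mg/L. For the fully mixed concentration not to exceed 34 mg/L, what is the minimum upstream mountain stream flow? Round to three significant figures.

675 L/s

Set C_mix = 34: (Q·3.200 + 196.0·140.0) / (Q + 196.0) = 34
→ Q = 196.0·(140.0 − 34)/(34 − 3.200) = 674.5 L/s.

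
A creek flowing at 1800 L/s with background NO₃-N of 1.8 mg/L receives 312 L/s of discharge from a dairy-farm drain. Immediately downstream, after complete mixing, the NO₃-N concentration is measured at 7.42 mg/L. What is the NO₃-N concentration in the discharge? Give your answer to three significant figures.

Mass balance: 1800·1.800 + 312.0·Cₑ = 2112·7.420
→ Cₑ = (2112·7.420 − 1800·1.800) / 312.0 = 39.84 mg/L.

39.8 mg/L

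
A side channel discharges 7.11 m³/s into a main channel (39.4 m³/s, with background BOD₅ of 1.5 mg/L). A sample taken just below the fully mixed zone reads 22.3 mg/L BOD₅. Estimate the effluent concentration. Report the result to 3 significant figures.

Mass balance: 39.40·1.500 + 7.110·Cₑ = 46.51·22.30
→ Cₑ = (46.51·22.30 − 39.40·1.500) / 7.110 = 137.6 mg/L.

138 mg/L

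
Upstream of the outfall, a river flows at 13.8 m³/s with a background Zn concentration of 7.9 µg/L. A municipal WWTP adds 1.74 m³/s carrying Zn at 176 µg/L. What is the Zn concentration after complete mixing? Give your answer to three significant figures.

26.7 µg/L

After mixing, C = (13.80·7.900 + 1.740·176.0) / 15.54 = 415.3/15.54 = 26.72 µg/L.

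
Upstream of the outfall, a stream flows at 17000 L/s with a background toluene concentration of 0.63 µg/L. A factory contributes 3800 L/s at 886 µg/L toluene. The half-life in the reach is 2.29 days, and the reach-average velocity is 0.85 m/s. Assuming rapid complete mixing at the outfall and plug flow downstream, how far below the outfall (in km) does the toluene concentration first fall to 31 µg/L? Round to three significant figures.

402 km

Mass balance: C = (17000·0.6300 + 3800·886.0) / 20800 = 3378000/20800 = 162.4 µg/L.
Half-life 2.29 d → k = ln 2 / 2.29 = 0.3027 d⁻¹.
Set 162.4·exp(−k·t) = 31 → t = ln(162.4/31)/k = 472700 s = 131.3 h.
Distance = v·t = 0.85·472700 = 401800 m = 401.8 km.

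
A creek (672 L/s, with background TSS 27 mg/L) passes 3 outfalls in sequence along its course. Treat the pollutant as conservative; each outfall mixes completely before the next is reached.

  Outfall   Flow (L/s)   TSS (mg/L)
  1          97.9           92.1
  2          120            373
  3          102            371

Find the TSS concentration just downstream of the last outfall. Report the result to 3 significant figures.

111 mg/L

Outfall 1: combined Q = 769.9 L/s; C = (672.0·27.00 + 97.90·92.10)/769.9 = 35.28 mg/L.
Outfall 2: combined Q = 889.9 L/s; C = (769.9·35.28 + 120.0·373.0)/889.9 = 80.82 mg/L.
Outfall 3: combined Q = 991.9 L/s; C = (889.9·80.82 + 102.0·371.0)/991.9 = 110.7 mg/L.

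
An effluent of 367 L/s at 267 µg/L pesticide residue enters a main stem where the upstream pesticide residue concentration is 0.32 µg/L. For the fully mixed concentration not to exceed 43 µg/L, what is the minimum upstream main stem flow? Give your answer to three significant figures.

Set C_mix = 43: (Q·0.3200 + 367.0·267.0) / (Q + 367.0) = 43
→ Q = 367.0·(267.0 − 43)/(43 − 0.3200) = 1926 L/s.

1930 L/s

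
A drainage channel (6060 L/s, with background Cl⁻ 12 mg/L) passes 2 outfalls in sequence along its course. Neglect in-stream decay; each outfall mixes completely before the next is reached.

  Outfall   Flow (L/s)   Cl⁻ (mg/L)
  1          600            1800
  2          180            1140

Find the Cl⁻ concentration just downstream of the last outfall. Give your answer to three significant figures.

Outfall 1: combined Q = 6660 L/s; C = (6060·12.00 + 600.0·1800)/6660 = 173.1 mg/L.
Outfall 2: combined Q = 6840 L/s; C = (6660·173.1 + 180.0·1140)/6840 = 198.5 mg/L.

199 mg/L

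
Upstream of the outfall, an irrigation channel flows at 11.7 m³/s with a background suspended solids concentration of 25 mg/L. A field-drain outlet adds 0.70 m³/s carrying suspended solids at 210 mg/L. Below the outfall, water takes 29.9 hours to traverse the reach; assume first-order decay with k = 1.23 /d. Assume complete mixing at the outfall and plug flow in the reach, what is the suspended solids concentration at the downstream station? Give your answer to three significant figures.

7.66 mg/L

Mass balance: C = (11.70·25.00 + 0.7000·210.0) / 12.40 = 439.5/12.40 = 35.44 mg/L.
Applying C = C₀e^(−kt): 35.44 × 0.2160 = 7.657 mg/L.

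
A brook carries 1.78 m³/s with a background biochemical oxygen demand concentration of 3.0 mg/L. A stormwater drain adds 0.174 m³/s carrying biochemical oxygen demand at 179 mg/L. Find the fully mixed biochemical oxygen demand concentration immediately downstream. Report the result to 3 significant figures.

18.7 mg/L

Conservation of mass: C = (1.780·3.000 + 0.1740·179.0) / 1.954 = 36.49/1.954 = 18.67 mg/L.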